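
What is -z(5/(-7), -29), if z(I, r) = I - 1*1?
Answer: 12/7 ≈ 1.7143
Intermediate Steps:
z(I, r) = -1 + I (z(I, r) = I - 1 = -1 + I)
-z(5/(-7), -29) = -(-1 + 5/(-7)) = -(-1 + 5*(-⅐)) = -(-1 - 5/7) = -1*(-12/7) = 12/7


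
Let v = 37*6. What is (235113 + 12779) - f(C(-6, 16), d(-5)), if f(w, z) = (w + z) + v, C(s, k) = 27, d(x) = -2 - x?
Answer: 247640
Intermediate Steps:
v = 222
f(w, z) = 222 + w + z (f(w, z) = (w + z) + 222 = 222 + w + z)
(235113 + 12779) - f(C(-6, 16), d(-5)) = (235113 + 12779) - (222 + 27 + (-2 - 1*(-5))) = 247892 - (222 + 27 + (-2 + 5)) = 247892 - (222 + 27 + 3) = 247892 - 1*252 = 247892 - 252 = 247640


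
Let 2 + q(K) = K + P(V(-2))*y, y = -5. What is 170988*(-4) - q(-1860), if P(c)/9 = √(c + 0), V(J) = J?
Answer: -682090 + 45*I*√2 ≈ -6.8209e+5 + 63.64*I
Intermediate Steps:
P(c) = 9*√c (P(c) = 9*√(c + 0) = 9*√c)
q(K) = -2 + K - 45*I*√2 (q(K) = -2 + (K + (9*√(-2))*(-5)) = -2 + (K + (9*(I*√2))*(-5)) = -2 + (K + (9*I*√2)*(-5)) = -2 + (K - 45*I*√2) = -2 + K - 45*I*√2)
170988*(-4) - q(-1860) = 170988*(-4) - (-2 - 1860 - 45*I*√2) = -683952 - (-1862 - 45*I*√2) = -683952 + (1862 + 45*I*√2) = -682090 + 45*I*√2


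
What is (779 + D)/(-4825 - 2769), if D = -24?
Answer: -755/7594 ≈ -0.099421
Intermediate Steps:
(779 + D)/(-4825 - 2769) = (779 - 24)/(-4825 - 2769) = 755/(-7594) = 755*(-1/7594) = -755/7594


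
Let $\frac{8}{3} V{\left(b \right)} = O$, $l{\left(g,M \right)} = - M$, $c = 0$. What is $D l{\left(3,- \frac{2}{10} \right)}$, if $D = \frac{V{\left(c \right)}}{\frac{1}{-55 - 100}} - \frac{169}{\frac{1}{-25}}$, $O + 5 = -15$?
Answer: $\frac{2155}{2} \approx 1077.5$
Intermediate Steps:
$O = -20$ ($O = -5 - 15 = -20$)
$V{\left(b \right)} = - \frac{15}{2}$ ($V{\left(b \right)} = \frac{3}{8} \left(-20\right) = - \frac{15}{2}$)
$D = \frac{10775}{2}$ ($D = - \frac{15}{2 \frac{1}{-55 - 100}} - \frac{169}{\frac{1}{-25}} = - \frac{15}{2 \frac{1}{-155}} - \frac{169}{- \frac{1}{25}} = - \frac{15}{2 \left(- \frac{1}{155}\right)} - -4225 = \left(- \frac{15}{2}\right) \left(-155\right) + 4225 = \frac{2325}{2} + 4225 = \frac{10775}{2} \approx 5387.5$)
$D l{\left(3,- \frac{2}{10} \right)} = \frac{10775 \left(- \frac{-2}{10}\right)}{2} = \frac{10775 \left(\left(-1\right) \left(- \frac{1}{5}\right)\right)}{2} = \frac{10775}{2} \cdot \frac{1}{5} = \frac{2155}{2}$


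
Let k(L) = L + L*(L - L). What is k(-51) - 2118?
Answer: -2169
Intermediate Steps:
k(L) = L (k(L) = L + L*0 = L + 0 = L)
k(-51) - 2118 = -51 - 2118 = -2169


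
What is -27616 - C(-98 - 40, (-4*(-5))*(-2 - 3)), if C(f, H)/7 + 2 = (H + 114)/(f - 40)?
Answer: -2456529/89 ≈ -27601.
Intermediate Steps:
C(f, H) = -14 + 7*(114 + H)/(-40 + f) (C(f, H) = -14 + 7*((H + 114)/(f - 40)) = -14 + 7*((114 + H)/(-40 + f)) = -14 + 7*(114 + H)/(-40 + f))
-27616 - C(-98 - 40, (-4*(-5))*(-2 - 3)) = -27616 - 7*(194 + (-4*(-5))*(-2 - 3) - 2*(-98 - 40))/(-40 + (-98 - 40)) = -27616 - 7*(194 + 20*(-5) - 2*(-138))/(-40 - 138) = -27616 - 7*(194 - 100 + 276)/(-178) = -27616 - 7*(-1)*370/178 = -27616 - 1*(-1295/89) = -27616 + 1295/89 = -2456529/89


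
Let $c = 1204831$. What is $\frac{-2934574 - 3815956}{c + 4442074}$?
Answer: $- \frac{1350106}{1129381} \approx -1.1954$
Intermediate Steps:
$\frac{-2934574 - 3815956}{c + 4442074} = \frac{-2934574 - 3815956}{1204831 + 4442074} = - \frac{6750530}{5646905} = \left(-6750530\right) \frac{1}{5646905} = - \frac{1350106}{1129381}$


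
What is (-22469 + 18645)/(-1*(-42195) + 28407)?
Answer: -1912/35301 ≈ -0.054163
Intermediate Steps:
(-22469 + 18645)/(-1*(-42195) + 28407) = -3824/(42195 + 28407) = -3824/70602 = -3824*1/70602 = -1912/35301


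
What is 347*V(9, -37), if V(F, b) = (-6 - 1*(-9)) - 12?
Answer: -3123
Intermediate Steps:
V(F, b) = -9 (V(F, b) = (-6 + 9) - 12 = 3 - 12 = -9)
347*V(9, -37) = 347*(-9) = -3123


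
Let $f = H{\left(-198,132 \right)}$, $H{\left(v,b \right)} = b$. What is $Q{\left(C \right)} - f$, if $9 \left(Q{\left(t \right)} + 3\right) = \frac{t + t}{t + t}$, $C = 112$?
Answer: $- \frac{1214}{9} \approx -134.89$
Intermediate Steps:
$f = 132$
$Q{\left(t \right)} = - \frac{26}{9}$ ($Q{\left(t \right)} = -3 + \frac{\left(t + t\right) \frac{1}{t + t}}{9} = -3 + \frac{2 t \frac{1}{2 t}}{9} = -3 + \frac{1}{9} \cdot 1 = -3 + \frac{1}{9} = - \frac{26}{9}$)
$Q{\left(C \right)} - f = - \frac{26}{9} - 132 = - \frac{1214}{9}$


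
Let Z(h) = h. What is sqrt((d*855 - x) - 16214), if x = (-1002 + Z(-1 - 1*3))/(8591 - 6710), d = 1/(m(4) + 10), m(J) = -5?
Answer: I*sqrt(6306758293)/627 ≈ 126.66*I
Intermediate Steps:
d = 1/5 (d = 1/(-5 + 10) = 1/5 ≈ 0.20000)
x = -1006/1881 (x = (-1002 + (-1 - 1*3))/(8591 - 6710) = (-1002 + (-1 - 3))/1881 = (-1002 - 4)*(1/1881) = -1006*1/1881 = -1006/1881 ≈ -0.53482)
sqrt((d*855 - x) - 16214) = sqrt(((1/5)*855 - 1*(-1006/1881)) - 16214) = sqrt((171 + 1006/1881) - 16214) = sqrt(322657/1881 - 16214) = sqrt(-30175877/1881) = I*sqrt(6306758293)/627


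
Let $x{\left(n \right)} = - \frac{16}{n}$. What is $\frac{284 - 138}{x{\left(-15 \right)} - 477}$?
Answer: $- \frac{2190}{7139} \approx -0.30677$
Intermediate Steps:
$\frac{284 - 138}{x{\left(-15 \right)} - 477} = \frac{284 - 138}{- \frac{16}{-15} - 477} = \frac{146}{\left(-16\right) \left(- \frac{1}{15}\right) - 477} = \frac{146}{\frac{16}{15} - 477} = \frac{146}{- \frac{7139}{15}} = 146 \left(- \frac{15}{7139}\right) = - \frac{2190}{7139}$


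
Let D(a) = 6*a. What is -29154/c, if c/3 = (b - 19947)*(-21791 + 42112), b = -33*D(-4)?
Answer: 9718/389248755 ≈ 2.4966e-5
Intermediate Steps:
b = 792 (b = -198*(-4) = -33*(-24) = 792)
c = -1167746265 (c = 3*((792 - 19947)*(-21791 + 42112)) = 3*(-19155*20321) = 3*(-389248755) = -1167746265)
-29154/c = -29154/(-1167746265) = -29154*(-1/1167746265) = 9718/389248755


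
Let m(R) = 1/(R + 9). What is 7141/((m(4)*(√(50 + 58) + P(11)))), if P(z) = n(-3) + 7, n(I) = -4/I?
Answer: -6962475/347 + 5012982*√3/347 ≈ 4957.5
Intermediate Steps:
P(z) = 25/3 (P(z) = -4/(-3) + 7 = -4*(-⅓) + 7 = 4/3 + 7 = 25/3)
m(R) = 1/(9 + R)
7141/((m(4)*(√(50 + 58) + P(11)))) = 7141/(((√(50 + 58) + 25/3)/(9 + 4))) = 7141/(((√108 + 25/3)/13)) = 7141/(((6*√3 + 25/3)/13)) = 7141/(((25/3 + 6*√3)/13)) = 7141/(25/39 + 6*√3/13)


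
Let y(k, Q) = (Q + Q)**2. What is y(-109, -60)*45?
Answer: 648000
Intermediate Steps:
y(k, Q) = 4*Q**2 (y(k, Q) = (2*Q)**2 = 4*Q**2)
y(-109, -60)*45 = (4*(-60)**2)*45 = (4*3600)*45 = 14400*45 = 648000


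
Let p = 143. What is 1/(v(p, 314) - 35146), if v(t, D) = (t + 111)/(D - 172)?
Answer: -71/2495239 ≈ -2.8454e-5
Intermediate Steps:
v(t, D) = (111 + t)/(-172 + D)
1/(v(p, 314) - 35146) = 1/((111 + 143)/(-172 + 314) - 35146) = 1/(254/142 - 35146) = 1/((1/142)*254 - 35146) = 1/(127/71 - 35146) = 1/(-2495239/71) = -71/2495239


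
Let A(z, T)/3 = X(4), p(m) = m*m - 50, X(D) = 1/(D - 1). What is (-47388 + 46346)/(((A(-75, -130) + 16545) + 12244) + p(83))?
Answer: -1042/35629 ≈ -0.029246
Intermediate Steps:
X(D) = 1/(-1 + D)
p(m) = -50 + m**2 (p(m) = m**2 - 50 = -50 + m**2)
A(z, T) = 1 (A(z, T) = 3/(-1 + 4) = 3/3 = 3*(1/3) = 1)
(-47388 + 46346)/(((A(-75, -130) + 16545) + 12244) + p(83)) = (-47388 + 46346)/(((1 + 16545) + 12244) + (-50 + 83**2)) = -1042/((16546 + 12244) + (-50 + 6889)) = -1042/(28790 + 6839) = -1042/35629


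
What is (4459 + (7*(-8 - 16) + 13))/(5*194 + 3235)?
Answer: 4304/4205 ≈ 1.0235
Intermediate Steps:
(4459 + (7*(-8 - 16) + 13))/(5*194 + 3235) = (4459 + (7*(-24) + 13))/(970 + 3235) = (4459 + (-168 + 13))/4205 = (4459 - 155)*(1/4205) = 4304*(1/4205) = 4304/4205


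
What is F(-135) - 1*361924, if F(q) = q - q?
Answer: -361924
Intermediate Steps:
F(q) = 0
F(-135) - 1*361924 = 0 - 1*361924 = 0 - 361924 = -361924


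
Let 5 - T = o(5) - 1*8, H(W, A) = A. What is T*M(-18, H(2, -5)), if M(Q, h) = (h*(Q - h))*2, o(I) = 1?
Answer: 1560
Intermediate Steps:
M(Q, h) = 2*h*(Q - h)
T = 12 (T = 5 - (1 - 1*8) = 5 - (1 - 8) = 5 - 1*(-7) = 5 + 7 = 12)
T*M(-18, H(2, -5)) = 12*(2*(-5)*(-18 - 1*(-5))) = 12*(2*(-5)*(-18 + 5)) = 12*(2*(-5)*(-13)) = 12*130 = 1560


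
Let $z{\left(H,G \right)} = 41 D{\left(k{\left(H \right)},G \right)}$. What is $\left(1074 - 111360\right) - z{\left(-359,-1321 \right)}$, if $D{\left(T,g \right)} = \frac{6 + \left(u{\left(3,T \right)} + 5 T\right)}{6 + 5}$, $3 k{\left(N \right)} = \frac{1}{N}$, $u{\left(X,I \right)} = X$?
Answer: $- \frac{1306955450}{11847} \approx -1.1032 \cdot 10^{5}$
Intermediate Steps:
$k{\left(N \right)} = \frac{1}{3 N}$
$D{\left(T,g \right)} = \frac{9}{11} + \frac{5 T}{11}$ ($D{\left(T,g \right)} = \frac{6 + \left(3 + 5 T\right)}{6 + 5} = \frac{9 + 5 T}{11} = \left(9 + 5 T\right) \frac{1}{11} = \frac{9}{11} + \frac{5 T}{11}$)
$z{\left(H,G \right)} = \frac{369}{11} + \frac{205}{33 H}$ ($z{\left(H,G \right)} = 41 \left(\frac{9}{11} + \frac{5 \frac{1}{3 H}}{11}\right) = 41 \left(\frac{9}{11} + \frac{5}{33 H}\right) = \frac{369}{11} + \frac{205}{33 H}$)
$\left(1074 - 111360\right) - z{\left(-359,-1321 \right)} = \left(1074 - 111360\right) - \frac{41 \left(5 + 27 \left(-359\right)\right)}{33 \left(-359\right)} = \left(1074 - 111360\right) - \frac{41}{33} \left(- \frac{1}{359}\right) \left(5 - 9693\right) = -110286 - \frac{41}{33} \left(- \frac{1}{359}\right) \left(-9688\right) = -110286 - \frac{397208}{11847} = - \frac{1306955450}{11847}$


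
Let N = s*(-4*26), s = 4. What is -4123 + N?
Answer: -4539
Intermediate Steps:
N = -416 (N = 4*(-4*26) = 4*(-104) = -416)
-4123 + N = -4123 - 416 = -4539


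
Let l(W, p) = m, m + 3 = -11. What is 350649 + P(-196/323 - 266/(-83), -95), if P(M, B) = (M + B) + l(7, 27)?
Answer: 9397696510/26809 ≈ 3.5054e+5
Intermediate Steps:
m = -14 (m = -3 - 11 = -14)
l(W, p) = -14
P(M, B) = -14 + B + M (P(M, B) = (M + B) - 14 = (B + M) - 14 = -14 + B + M)
350649 + P(-196/323 - 266/(-83), -95) = 350649 + (-14 - 95 + (-196/323 - 266/(-83))) = 350649 + (-14 - 95 + (-196*1/323 - 266*(-1/83))) = 350649 + (-14 - 95 + (-196/323 + 266/83)) = 350649 + (-14 - 95 + 69650/26809) = 350649 - 2852531/26809 = 9397696510/26809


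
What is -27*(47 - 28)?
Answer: -513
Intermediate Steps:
-27*(47 - 28) = -27*19 = -513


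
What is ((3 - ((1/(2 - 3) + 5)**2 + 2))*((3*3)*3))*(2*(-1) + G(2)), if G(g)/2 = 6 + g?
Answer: -5670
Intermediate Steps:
G(g) = 12 + 2*g (G(g) = 2*(6 + g) = 12 + 2*g)
((3 - ((1/(2 - 3) + 5)**2 + 2))*((3*3)*3))*(2*(-1) + G(2)) = ((3 - ((1/(2 - 3) + 5)**2 + 2))*((3*3)*3))*(2*(-1) + (12 + 2*2)) = ((3 - ((1/(-1) + 5)**2 + 2))*(9*3))*(-2 + (12 + 4)) = ((3 - ((-1 + 5)**2 + 2))*27)*(-2 + 16) = ((3 - (4**2 + 2))*27)*14 = ((3 - (16 + 2))*27)*14 = ((3 - 1*18)*27)*14 = ((3 - 18)*27)*14 = -15*27*14 = -405*14 = -5670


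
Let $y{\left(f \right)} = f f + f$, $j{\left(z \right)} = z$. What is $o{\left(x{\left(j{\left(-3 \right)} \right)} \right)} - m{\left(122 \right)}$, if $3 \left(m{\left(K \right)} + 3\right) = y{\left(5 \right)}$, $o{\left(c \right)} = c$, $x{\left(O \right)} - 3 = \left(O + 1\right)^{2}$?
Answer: $0$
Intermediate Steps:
$x{\left(O \right)} = 3 + \left(1 + O\right)^{2}$ ($x{\left(O \right)} = 3 + \left(O + 1\right)^{2} = 3 + \left(1 + O\right)^{2}$)
$y{\left(f \right)} = f + f^{2}$ ($y{\left(f \right)} = f^{2} + f = f + f^{2}$)
$m{\left(K \right)} = 7$ ($m{\left(K \right)} = -3 + \frac{5 \left(1 + 5\right)}{3} = -3 + \frac{5 \cdot 6}{3} = -3 + \frac{1}{3} \cdot 30 = -3 + 10 = 7$)
$o{\left(x{\left(j{\left(-3 \right)} \right)} \right)} - m{\left(122 \right)} = \left(3 + \left(1 - 3\right)^{2}\right) - 7 = \left(3 + \left(-2\right)^{2}\right) - 7 = \left(3 + 4\right) - 7 = 7 - 7 = 0$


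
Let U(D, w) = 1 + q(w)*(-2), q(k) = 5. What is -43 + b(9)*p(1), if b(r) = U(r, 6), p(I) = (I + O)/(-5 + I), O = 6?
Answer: -109/4 ≈ -27.250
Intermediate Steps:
U(D, w) = -9 (U(D, w) = 1 + 5*(-2) = 1 - 10 = -9)
p(I) = (6 + I)/(-5 + I) (p(I) = (I + 6)/(-5 + I) = (6 + I)/(-5 + I))
b(r) = -9
-43 + b(9)*p(1) = -43 - 9*(6 + 1)/(-5 + 1) = -43 - 9*7/(-4) = -43 - (-9)*7/4 = -43 - 9*(-7/4) = -43 + 63/4 = -109/4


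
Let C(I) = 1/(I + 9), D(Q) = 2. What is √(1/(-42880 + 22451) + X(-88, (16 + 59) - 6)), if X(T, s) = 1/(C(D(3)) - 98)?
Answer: 2*I*√1241992760817/22002033 ≈ 0.1013*I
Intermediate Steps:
C(I) = 1/(9 + I)
X(T, s) = -11/1077 (X(T, s) = 1/(1/(9 + 2) - 98) = 1/(1/11 - 98) = 1/(-1077/11) = -11/1077)
√(1/(-42880 + 22451) + X(-88, (16 + 59) - 6)) = √(1/(-42880 + 22451) - 11/1077) = √(1/(-20429) - 11/1077) = √(-1/20429 - 11/1077) = √(-225796/22002033) = 2*I*√1241992760817/22002033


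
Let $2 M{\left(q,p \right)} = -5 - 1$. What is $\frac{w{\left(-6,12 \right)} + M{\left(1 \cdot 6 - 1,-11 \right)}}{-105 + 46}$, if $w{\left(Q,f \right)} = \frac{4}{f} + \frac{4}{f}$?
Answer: $\frac{7}{177} \approx 0.039548$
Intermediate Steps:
$M{\left(q,p \right)} = -3$ ($M{\left(q,p \right)} = \frac{-5 - 1}{2} = \frac{1}{2} \left(-6\right) = -3$)
$w{\left(Q,f \right)} = \frac{8}{f}$
$\frac{w{\left(-6,12 \right)} + M{\left(1 \cdot 6 - 1,-11 \right)}}{-105 + 46} = \frac{\frac{8}{12} - 3}{-105 + 46} = \frac{8 \cdot \frac{1}{12} - 3}{-59} = \left(\frac{2}{3} - 3\right) \left(- \frac{1}{59}\right) = \left(- \frac{7}{3}\right) \left(- \frac{1}{59}\right) = \frac{7}{177}$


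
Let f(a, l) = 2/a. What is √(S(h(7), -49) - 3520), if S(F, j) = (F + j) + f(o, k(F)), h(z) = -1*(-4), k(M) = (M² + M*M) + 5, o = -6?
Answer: 2*I*√8022/3 ≈ 59.71*I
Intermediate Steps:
k(M) = 5 + 2*M² (k(M) = (M² + M²) + 5 = 2*M² + 5 = 5 + 2*M²)
h(z) = 4
S(F, j) = -⅓ + F + j (S(F, j) = (F + j) + 2/(-6) = (F + j) + 2*(-⅙) = (F + j) - ⅓ = -⅓ + F + j)
√(S(h(7), -49) - 3520) = √((-⅓ + 4 - 49) - 3520) = √(-136/3 - 3520) = √(-10696/3) = 2*I*√8022/3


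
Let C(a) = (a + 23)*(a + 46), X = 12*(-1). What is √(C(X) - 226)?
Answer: 2*√37 ≈ 12.166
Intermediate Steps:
X = -12
C(a) = (23 + a)*(46 + a)
√(C(X) - 226) = √((1058 + (-12)² + 69*(-12)) - 226) = √((1058 + 144 - 828) - 226) = √(374 - 226) = √148 = 2*√37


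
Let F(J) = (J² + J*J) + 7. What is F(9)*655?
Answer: 110695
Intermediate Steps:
F(J) = 7 + 2*J² (F(J) = (J² + J²) + 7 = 2*J² + 7 = 7 + 2*J²)
F(9)*655 = (7 + 2*9²)*655 = (7 + 2*81)*655 = (7 + 162)*655 = 169*655 = 110695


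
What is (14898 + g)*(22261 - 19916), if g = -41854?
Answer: -63211820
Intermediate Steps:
(14898 + g)*(22261 - 19916) = (14898 - 41854)*(22261 - 19916) = -26956*2345 = -63211820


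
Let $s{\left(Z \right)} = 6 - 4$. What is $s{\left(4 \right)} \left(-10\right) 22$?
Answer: $-440$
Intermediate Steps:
$s{\left(Z \right)} = 2$ ($s{\left(Z \right)} = 6 - 4 = 2$)
$s{\left(4 \right)} \left(-10\right) 22 = 2 \left(-10\right) 22 = \left(-20\right) 22 = -440$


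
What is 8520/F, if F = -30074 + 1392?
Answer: -4260/14341 ≈ -0.29705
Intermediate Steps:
F = -28682
8520/F = 8520/(-28682) = 8520*(-1/28682) = -4260/14341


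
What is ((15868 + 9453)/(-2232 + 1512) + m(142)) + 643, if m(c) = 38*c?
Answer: 4322759/720 ≈ 6003.8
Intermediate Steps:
((15868 + 9453)/(-2232 + 1512) + m(142)) + 643 = ((15868 + 9453)/(-2232 + 1512) + 38*142) + 643 = (25321/(-720) + 5396) + 643 = (25321*(-1/720) + 5396) + 643 = (-25321/720 + 5396) + 643 = 3859799/720 + 643 = 4322759/720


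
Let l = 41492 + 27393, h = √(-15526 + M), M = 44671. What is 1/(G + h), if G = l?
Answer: 13777/949022816 - √29145/4745114080 ≈ 1.4481e-5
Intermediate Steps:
h = √29145 (h = √(-15526 + 44671) = √29145 ≈ 170.72)
l = 68885
G = 68885
1/(G + h) = 1/(68885 + √29145)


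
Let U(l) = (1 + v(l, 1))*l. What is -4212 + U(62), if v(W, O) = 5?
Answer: -3840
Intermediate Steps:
U(l) = 6*l (U(l) = (1 + 5)*l = 6*l)
-4212 + U(62) = -4212 + 6*62 = -4212 + 372 = -3840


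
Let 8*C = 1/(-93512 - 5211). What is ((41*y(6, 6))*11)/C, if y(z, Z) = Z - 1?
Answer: -1780962920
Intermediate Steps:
y(z, Z) = -1 + Z
C = -1/789784 (C = 1/(8*(-93512 - 5211)) = (⅛)/(-98723) = (⅛)*(-1/98723) = -1/789784 ≈ -1.2662e-6)
((41*y(6, 6))*11)/C = ((41*(-1 + 6))*11)/(-1/789784) = ((41*5)*11)*(-789784) = (205*11)*(-789784) = 2255*(-789784) = -1780962920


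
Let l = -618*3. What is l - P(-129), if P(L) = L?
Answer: -1725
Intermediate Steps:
l = -1854
l - P(-129) = -1854 - 1*(-129) = -1854 + 129 = -1725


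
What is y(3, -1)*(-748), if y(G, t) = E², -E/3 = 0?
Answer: 0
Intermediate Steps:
E = 0 (E = -3*0 = 0)
y(G, t) = 0 (y(G, t) = 0² = 0)
y(3, -1)*(-748) = 0*(-748) = 0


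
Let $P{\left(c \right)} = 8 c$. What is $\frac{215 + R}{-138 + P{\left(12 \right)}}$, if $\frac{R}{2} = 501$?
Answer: $- \frac{1217}{42} \approx -28.976$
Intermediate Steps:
$R = 1002$ ($R = 2 \cdot 501 = 1002$)
$\frac{215 + R}{-138 + P{\left(12 \right)}} = \frac{215 + 1002}{-138 + 8 \cdot 12} = \frac{1217}{-138 + 96} = \frac{1217}{-42} = 1217 \left(- \frac{1}{42}\right) = - \frac{1217}{42}$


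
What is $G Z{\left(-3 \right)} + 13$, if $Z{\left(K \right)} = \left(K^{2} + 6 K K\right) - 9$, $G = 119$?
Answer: $6439$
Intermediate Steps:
$Z{\left(K \right)} = -9 + 7 K^{2}$ ($Z{\left(K \right)} = \left(K^{2} + 6 K^{2}\right) - 9 = 7 K^{2} - 9 = -9 + 7 K^{2}$)
$G Z{\left(-3 \right)} + 13 = 119 \left(-9 + 7 \left(-3\right)^{2}\right) + 13 = 119 \left(-9 + 7 \cdot 9\right) + 13 = 119 \left(-9 + 63\right) + 13 = 119 \cdot 54 + 13 = 6426 + 13 = 6439$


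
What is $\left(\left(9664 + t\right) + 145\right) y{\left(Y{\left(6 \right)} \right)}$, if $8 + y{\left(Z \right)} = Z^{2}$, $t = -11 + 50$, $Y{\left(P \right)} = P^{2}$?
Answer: $12684224$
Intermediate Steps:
$t = 39$
$y{\left(Z \right)} = -8 + Z^{2}$
$\left(\left(9664 + t\right) + 145\right) y{\left(Y{\left(6 \right)} \right)} = \left(\left(9664 + 39\right) + 145\right) \left(-8 + \left(6^{2}\right)^{2}\right) = \left(9703 + 145\right) \left(-8 + 36^{2}\right) = 9848 \left(-8 + 1296\right) = 9848 \cdot 1288 = 12684224$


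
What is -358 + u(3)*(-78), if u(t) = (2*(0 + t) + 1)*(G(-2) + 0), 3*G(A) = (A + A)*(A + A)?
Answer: -3270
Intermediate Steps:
G(A) = 4*A²/3 (G(A) = ((A + A)*(A + A))/3 = ((2*A)*(2*A))/3 = (4*A²)/3 = 4*A²/3)
u(t) = 16/3 + 32*t/3 (u(t) = (2*(0 + t) + 1)*((4/3)*(-2)² + 0) = (2*t + 1)*((4/3)*4 + 0) = (1 + 2*t)*(16/3 + 0) = (1 + 2*t)*(16/3) = 16/3 + 32*t/3)
-358 + u(3)*(-78) = -358 + (16/3 + (32/3)*3)*(-78) = -358 + (16/3 + 32)*(-78) = -358 + (112/3)*(-78) = -358 - 2912 = -3270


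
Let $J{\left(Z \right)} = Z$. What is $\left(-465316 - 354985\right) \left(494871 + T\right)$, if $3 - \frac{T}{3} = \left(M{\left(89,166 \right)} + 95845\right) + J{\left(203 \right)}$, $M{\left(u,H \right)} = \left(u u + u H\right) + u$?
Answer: $-113516533584$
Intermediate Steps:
$M{\left(u,H \right)} = u + u^{2} + H u$ ($M{\left(u,H \right)} = \left(u^{2} + H u\right) + u = u + u^{2} + H u$)
$T = -356487$ ($T = 9 - 3 \left(\left(89 \left(1 + 166 + 89\right) + 95845\right) + 203\right) = 9 - 3 \left(\left(89 \cdot 256 + 95845\right) + 203\right) = 9 - 3 \left(\left(22784 + 95845\right) + 203\right) = 9 - 3 \left(118629 + 203\right) = 9 - 356496 = -356487$)
$\left(-465316 - 354985\right) \left(494871 + T\right) = \left(-465316 - 354985\right) \left(494871 - 356487\right) = \left(-820301\right) 138384 = -113516533584$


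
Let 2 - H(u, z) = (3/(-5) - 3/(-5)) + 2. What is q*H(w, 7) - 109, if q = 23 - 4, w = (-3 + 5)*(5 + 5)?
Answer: -109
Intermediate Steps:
w = 20 (w = 2*10 = 20)
H(u, z) = 0 (H(u, z) = 2 - ((3/(-5) - 3/(-5)) + 2) = 2 - ((3*(-⅕) - 3*(-⅕)) + 2) = 2 - ((-⅗ + ⅗) + 2) = 2 - (0 + 2) = 2 - 1*2 = 2 - 2 = 0)
q = 19
q*H(w, 7) - 109 = 19*0 - 109 = 0 - 109 = -109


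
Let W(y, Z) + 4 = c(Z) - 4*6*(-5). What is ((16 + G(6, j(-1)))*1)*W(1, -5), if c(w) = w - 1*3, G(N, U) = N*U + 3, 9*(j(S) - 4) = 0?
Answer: 4644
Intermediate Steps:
j(S) = 4 (j(S) = 4 + (1/9)*0 = 4 + 0 = 4)
G(N, U) = 3 + N*U
c(w) = -3 + w (c(w) = w - 3 = -3 + w)
W(y, Z) = 113 + Z (W(y, Z) = -4 + ((-3 + Z) - 4*6*(-5)) = -4 + ((-3 + Z) - 24*(-5)) = -4 + ((-3 + Z) - 1*(-120)) = -4 + ((-3 + Z) + 120) = -4 + (117 + Z) = 113 + Z)
((16 + G(6, j(-1)))*1)*W(1, -5) = ((16 + (3 + 6*4))*1)*(113 - 5) = ((16 + (3 + 24))*1)*108 = ((16 + 27)*1)*108 = (43*1)*108 = 43*108 = 4644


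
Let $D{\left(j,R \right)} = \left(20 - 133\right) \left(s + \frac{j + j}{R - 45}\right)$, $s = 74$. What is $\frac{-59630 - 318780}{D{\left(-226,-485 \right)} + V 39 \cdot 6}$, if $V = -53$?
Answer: $\frac{50139325}{2763999} \approx 18.14$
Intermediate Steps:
$D{\left(j,R \right)} = -8362 - \frac{226 j}{-45 + R}$ ($D{\left(j,R \right)} = \left(20 - 133\right) \left(74 + \frac{j + j}{R - 45}\right) = - 113 \left(74 + \frac{2 j}{-45 + R}\right) = -8362 - \frac{226 j}{-45 + R}$)
$\frac{-59630 - 318780}{D{\left(-226,-485 \right)} + V 39 \cdot 6} = \frac{-59630 - 318780}{\frac{226 \left(1665 - -226 - -17945\right)}{-45 - 485} + \left(-53\right) 39 \cdot 6} = - \frac{378410}{\frac{226 \left(1665 + 226 + 17945\right)}{-530} - 12402} = - \frac{378410}{226 \left(- \frac{1}{530}\right) 19836 - 12402} = - \frac{378410}{- \frac{2241468}{265} - 12402} = - \frac{378410}{- \frac{5527998}{265}} = \left(-378410\right) \left(- \frac{265}{5527998}\right) = \frac{50139325}{2763999}$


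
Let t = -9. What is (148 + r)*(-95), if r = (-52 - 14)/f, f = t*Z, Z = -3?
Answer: -124450/9 ≈ -13828.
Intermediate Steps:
f = 27 (f = -9*(-3) = 27)
r = -22/9 (r = (-52 - 14)/27 = -66*1/27 = -22/9 ≈ -2.4444)
(148 + r)*(-95) = (148 - 22/9)*(-95) = (1310/9)*(-95) = -124450/9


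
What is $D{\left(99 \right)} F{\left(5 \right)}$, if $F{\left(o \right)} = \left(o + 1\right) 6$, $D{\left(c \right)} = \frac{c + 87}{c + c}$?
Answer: $\frac{372}{11} \approx 33.818$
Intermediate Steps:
$D{\left(c \right)} = \frac{87 + c}{2 c}$
$F{\left(o \right)} = 6 + 6 o$ ($F{\left(o \right)} = \left(1 + o\right) 6 = 6 + 6 o$)
$D{\left(99 \right)} F{\left(5 \right)} = \frac{87 + 99}{2 \cdot 99} \left(6 + 6 \cdot 5\right) = \frac{1}{2} \cdot \frac{1}{99} \cdot 186 \left(6 + 30\right) = \frac{31}{33} \cdot 36 = \frac{372}{11}$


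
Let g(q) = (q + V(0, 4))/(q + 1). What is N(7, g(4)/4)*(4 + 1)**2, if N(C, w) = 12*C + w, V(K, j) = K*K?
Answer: 2105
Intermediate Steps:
V(K, j) = K**2
g(q) = q/(1 + q) (g(q) = (q + 0**2)/(q + 1) = (q + 0)/(1 + q) = q/(1 + q))
N(C, w) = w + 12*C
N(7, g(4)/4)*(4 + 1)**2 = ((4/(1 + 4))/4 + 12*7)*(4 + 1)**2 = ((4/5)*(1/4) + 84)*5**2 = ((4*(1/5))*(1/4) + 84)*25 = ((4/5)*(1/4) + 84)*25 = (1/5 + 84)*25 = (421/5)*25 = 2105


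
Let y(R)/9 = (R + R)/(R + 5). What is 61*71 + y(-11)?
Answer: 4364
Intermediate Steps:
y(R) = 18*R/(5 + R) (y(R) = 9*((R + R)/(R + 5)) = 9*((2*R)/(5 + R)) = 9*(2*R/(5 + R)) = 18*R/(5 + R))
61*71 + y(-11) = 61*71 + 18*(-11)/(5 - 11) = 4331 + 18*(-11)/(-6) = 4331 + 18*(-11)*(-⅙) = 4331 + 33 = 4364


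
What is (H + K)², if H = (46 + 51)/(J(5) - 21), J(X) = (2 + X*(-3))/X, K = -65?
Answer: 66504025/13924 ≈ 4776.2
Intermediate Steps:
J(X) = (2 - 3*X)/X
H = -485/118 (H = (46 + 51)/((-3 + 2/5) - 21) = 97/((-3 + 2*(⅕)) - 21) = 97/((-3 + ⅖) - 21) = 97/(-13/5 - 21) = 97/(-118/5) = 97*(-5/118) = -485/118 ≈ -4.1102)
(H + K)² = (-485/118 - 65)² = (-8155/118)² = 66504025/13924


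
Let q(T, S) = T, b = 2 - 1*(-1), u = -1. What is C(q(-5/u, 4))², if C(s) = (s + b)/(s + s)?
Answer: 16/25 ≈ 0.64000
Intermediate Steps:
b = 3 (b = 2 + 1 = 3)
C(s) = (3 + s)/(2*s) (C(s) = (s + 3)/(s + s) = (3 + s)/((2*s)) = (3 + s)*(1/(2*s)) = (3 + s)/(2*s))
C(q(-5/u, 4))² = ((3 - 5/(-1))/(2*((-5/(-1)))))² = ((3 - 5*(-1))/(2*((-5*(-1)))))² = ((½)*(3 + 5)/5)² = ((½)*(⅕)*8)² = (⅘)² = 16/25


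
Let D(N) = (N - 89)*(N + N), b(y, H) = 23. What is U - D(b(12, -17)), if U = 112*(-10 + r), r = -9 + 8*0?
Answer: 908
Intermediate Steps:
r = -9 (r = -9 + 0 = -9)
D(N) = 2*N*(-89 + N) (D(N) = (-89 + N)*(2*N) = 2*N*(-89 + N))
U = -2128 (U = 112*(-10 - 9) = 112*(-19) = -2128)
U - D(b(12, -17)) = -2128 - 2*23*(-89 + 23) = -2128 - 2*23*(-66) = -2128 - 1*(-3036) = -2128 + 3036 = 908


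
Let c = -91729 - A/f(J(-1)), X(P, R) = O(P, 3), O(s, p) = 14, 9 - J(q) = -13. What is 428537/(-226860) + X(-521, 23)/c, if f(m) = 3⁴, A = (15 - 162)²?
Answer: -177420467977/93915729660 ≈ -1.8891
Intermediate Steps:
A = 21609 (A = (-147)² = 21609)
J(q) = 22 (J(q) = 9 - 1*(-13) = 9 + 13 = 22)
f(m) = 81
X(P, R) = 14
c = -827962/9 (c = -91729 - 21609/81 = -91729 - 1*2401/9 = -91729 - 2401/9 = -827962/9 ≈ -91996.)
428537/(-226860) + X(-521, 23)/c = 428537/(-226860) + 14/(-827962/9) = 428537*(-1/226860) + 14*(-9/827962) = -428537/226860 - 63/413981 = -177420467977/93915729660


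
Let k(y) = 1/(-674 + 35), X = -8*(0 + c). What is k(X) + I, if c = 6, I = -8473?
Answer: -5414248/639 ≈ -8473.0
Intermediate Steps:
X = -48 (X = -8*(0 + 6) = -8*6 = -48)
k(y) = -1/639 (k(y) = 1/(-639) = -1/639)
k(X) + I = -1/639 - 8473 = -5414248/639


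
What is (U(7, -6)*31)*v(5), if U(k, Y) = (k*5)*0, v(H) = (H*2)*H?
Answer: 0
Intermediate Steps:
v(H) = 2*H² (v(H) = (2*H)*H = 2*H²)
U(k, Y) = 0 (U(k, Y) = (5*k)*0 = 0)
(U(7, -6)*31)*v(5) = (0*31)*(2*5²) = 0*(2*25) = 0*50 = 0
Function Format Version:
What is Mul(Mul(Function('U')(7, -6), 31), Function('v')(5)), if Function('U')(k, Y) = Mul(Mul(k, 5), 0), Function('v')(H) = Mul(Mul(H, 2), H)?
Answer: 0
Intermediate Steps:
Function('v')(H) = Mul(2, Pow(H, 2)) (Function('v')(H) = Mul(Mul(2, H), H) = Mul(2, Pow(H, 2)))
Function('U')(k, Y) = 0 (Function('U')(k, Y) = Mul(Mul(5, k), 0) = 0)
Mul(Mul(Function('U')(7, -6), 31), Function('v')(5)) = Mul(Mul(0, 31), Mul(2, Pow(5, 2))) = Mul(0, Mul(2, 25)) = Mul(0, 50) = 0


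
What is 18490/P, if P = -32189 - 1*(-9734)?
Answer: -3698/4491 ≈ -0.82342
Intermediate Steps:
P = -22455 (P = -32189 + 9734 = -22455)
18490/P = 18490/(-22455) = 18490*(-1/22455) = -3698/4491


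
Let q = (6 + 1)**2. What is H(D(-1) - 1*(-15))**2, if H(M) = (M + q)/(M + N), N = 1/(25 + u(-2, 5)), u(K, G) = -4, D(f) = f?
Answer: 1750329/87025 ≈ 20.113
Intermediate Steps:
N = 1/21 (N = 1/(25 - 4) = 1/21 ≈ 0.047619)
q = 49 (q = 7**2 = 49)
H(M) = (49 + M)/(1/21 + M) (H(M) = (M + 49)/(M + 1/21) = (49 + M)/(1/21 + M))
H(D(-1) - 1*(-15))**2 = (21*(49 + (-1 - 1*(-15)))/(1 + 21*(-1 - 1*(-15))))**2 = (21*(49 + (-1 + 15))/(1 + 21*(-1 + 15)))**2 = (21*(49 + 14)/(1 + 21*14))**2 = (21*63/(1 + 294))**2 = (21*63/295)**2 = (21*(1/295)*63)**2 = (1323/295)**2 = 1750329/87025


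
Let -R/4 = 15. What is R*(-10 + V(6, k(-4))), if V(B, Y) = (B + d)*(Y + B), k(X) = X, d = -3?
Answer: 240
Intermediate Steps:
R = -60 (R = -4*15 = -60)
V(B, Y) = (-3 + B)*(B + Y) (V(B, Y) = (B - 3)*(Y + B) = (-3 + B)*(B + Y))
R*(-10 + V(6, k(-4))) = -60*(-10 + (6² - 3*6 - 3*(-4) + 6*(-4))) = -60*(-10 + (36 - 18 + 12 - 24)) = -60*(-10 + 6) = -60*(-4) = 240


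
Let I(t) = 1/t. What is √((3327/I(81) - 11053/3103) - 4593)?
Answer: √2550526454987/3103 ≈ 514.67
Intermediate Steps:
√((3327/I(81) - 11053/3103) - 4593) = √((3327/(1/81) - 11053/3103) - 4593) = √((3327/(1/81) - 11053*1/3103) - 4593) = √((3327*81 - 11053/3103) - 4593) = √((269487 - 11053/3103) - 4593) = √(836207108/3103 - 4593) = √(821955029/3103) = √2550526454987/3103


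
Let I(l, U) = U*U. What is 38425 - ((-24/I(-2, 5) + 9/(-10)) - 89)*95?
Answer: 470567/10 ≈ 47057.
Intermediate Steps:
I(l, U) = U**2
38425 - ((-24/I(-2, 5) + 9/(-10)) - 89)*95 = 38425 - ((-24/(5**2) + 9/(-10)) - 89)*95 = 38425 - ((-24/25 + 9*(-1/10)) - 89)*95 = 38425 - ((-24*1/25 - 9/10) - 89)*95 = 38425 - ((-24/25 - 9/10) - 89)*95 = 38425 - (-93/50 - 89)*95 = 38425 - (-4543)*95/50 = 38425 - 1*(-86317/10) = 38425 + 86317/10 = 470567/10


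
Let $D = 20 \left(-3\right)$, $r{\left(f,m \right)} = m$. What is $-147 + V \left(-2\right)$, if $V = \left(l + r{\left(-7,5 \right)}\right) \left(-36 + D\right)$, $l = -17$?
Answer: $-2451$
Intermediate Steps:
$D = -60$
$V = 1152$ ($V = \left(-17 + 5\right) \left(-36 - 60\right) = \left(-12\right) \left(-96\right) = 1152$)
$-147 + V \left(-2\right) = -147 + 1152 \left(-2\right) = -147 - 2304 = -2451$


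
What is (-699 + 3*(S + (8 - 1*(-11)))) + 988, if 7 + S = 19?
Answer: 382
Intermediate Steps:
S = 12 (S = -7 + 19 = 12)
(-699 + 3*(S + (8 - 1*(-11)))) + 988 = (-699 + 3*(12 + (8 - 1*(-11)))) + 988 = (-699 + 3*(12 + (8 + 11))) + 988 = (-699 + 3*(12 + 19)) + 988 = (-699 + 3*31) + 988 = (-699 + 93) + 988 = -606 + 988 = 382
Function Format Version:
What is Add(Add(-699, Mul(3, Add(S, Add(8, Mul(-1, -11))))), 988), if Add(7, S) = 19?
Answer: 382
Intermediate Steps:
S = 12 (S = Add(-7, 19) = 12)
Add(Add(-699, Mul(3, Add(S, Add(8, Mul(-1, -11))))), 988) = Add(Add(-699, Mul(3, Add(12, Add(8, Mul(-1, -11))))), 988) = Add(Add(-699, Mul(3, Add(12, Add(8, 11)))), 988) = Add(Add(-699, Mul(3, Add(12, 19))), 988) = Add(Add(-699, Mul(3, 31)), 988) = Add(Add(-699, 93), 988) = Add(-606, 988) = 382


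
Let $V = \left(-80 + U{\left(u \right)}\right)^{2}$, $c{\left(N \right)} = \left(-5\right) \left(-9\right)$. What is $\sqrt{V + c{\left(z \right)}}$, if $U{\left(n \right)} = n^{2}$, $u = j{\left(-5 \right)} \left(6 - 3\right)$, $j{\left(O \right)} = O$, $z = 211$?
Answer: $7 \sqrt{430} \approx 145.16$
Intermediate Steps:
$u = -15$ ($u = - 5 \left(6 - 3\right) = \left(-5\right) 3 = -15$)
$c{\left(N \right)} = 45$
$V = 21025$ ($V = \left(-80 + \left(-15\right)^{2}\right)^{2} = \left(-80 + 225\right)^{2} = 145^{2} = 21025$)
$\sqrt{V + c{\left(z \right)}} = \sqrt{21025 + 45} = \sqrt{21070} = 7 \sqrt{430}$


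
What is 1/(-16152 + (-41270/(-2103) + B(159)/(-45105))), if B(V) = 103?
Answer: -31618605/510083285713 ≈ -6.1987e-5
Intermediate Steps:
1/(-16152 + (-41270/(-2103) + B(159)/(-45105))) = 1/(-16152 + (-41270/(-2103) + 103/(-45105))) = 1/(-16152 + (-41270*(-1/2103) + 103*(-1/45105))) = 1/(-16152 + (41270/2103 - 103/45105)) = 1/(-16152 + 620422247/31618605) = 1/(-510083285713/31618605) = -31618605/510083285713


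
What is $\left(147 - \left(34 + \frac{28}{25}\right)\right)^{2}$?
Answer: $\frac{7823209}{625} \approx 12517.0$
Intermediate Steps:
$\left(147 - \left(34 + \frac{28}{25}\right)\right)^{2} = \left(147 - \frac{878}{25}\right)^{2} = \left(\frac{2797}{25}\right)^{2} = \frac{7823209}{625}$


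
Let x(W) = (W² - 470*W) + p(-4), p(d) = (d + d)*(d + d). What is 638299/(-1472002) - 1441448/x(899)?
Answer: -338289800523/81114670210 ≈ -4.1705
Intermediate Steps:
p(d) = 4*d² (p(d) = (2*d)*(2*d) = 4*d²)
x(W) = 64 + W² - 470*W (x(W) = (W² - 470*W) + 4*(-4)² = (W² - 470*W) + 4*16 = (W² - 470*W) + 64 = 64 + W² - 470*W)
638299/(-1472002) - 1441448/x(899) = 638299/(-1472002) - 1441448/(64 + 899² - 470*899) = 638299*(-1/1472002) - 1441448/(64 + 808201 - 422530) = -638299/1472002 - 1441448/385735 = -338289800523/81114670210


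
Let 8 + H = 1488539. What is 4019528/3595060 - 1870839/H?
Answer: -61882201831/445946521405 ≈ -0.13877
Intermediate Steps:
H = 1488531 (H = -8 + 1488539 = 1488531)
4019528/3595060 - 1870839/H = 4019528/3595060 - 1870839/1488531 = 4019528*(1/3595060) - 1870839*1/1488531 = 1004882/898765 - 623613/496177 = -61882201831/445946521405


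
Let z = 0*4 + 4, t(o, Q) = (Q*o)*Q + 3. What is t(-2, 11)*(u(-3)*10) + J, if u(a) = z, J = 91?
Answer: -9469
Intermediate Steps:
t(o, Q) = 3 + o*Q² (t(o, Q) = o*Q² + 3 = 3 + o*Q²)
z = 4 (z = 0 + 4 = 4)
u(a) = 4
t(-2, 11)*(u(-3)*10) + J = (3 - 2*11²)*(4*10) + 91 = (3 - 2*121)*40 + 91 = (3 - 242)*40 + 91 = -239*40 + 91 = -9560 + 91 = -9469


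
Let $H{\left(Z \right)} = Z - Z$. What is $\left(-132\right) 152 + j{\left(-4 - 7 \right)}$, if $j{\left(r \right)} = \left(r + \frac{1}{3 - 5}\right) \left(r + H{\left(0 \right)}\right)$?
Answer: $- \frac{39875}{2} \approx -19938.0$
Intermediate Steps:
$H{\left(Z \right)} = 0$
$j{\left(r \right)} = r \left(- \frac{1}{2} + r\right)$ ($j{\left(r \right)} = \left(r + \frac{1}{3 - 5}\right) \left(r + 0\right) = \left(r + \frac{1}{-2}\right) r = \left(r - \frac{1}{2}\right) r = \left(- \frac{1}{2} + r\right) r = r \left(- \frac{1}{2} + r\right)$)
$\left(-132\right) 152 + j{\left(-4 - 7 \right)} = \left(-132\right) 152 + \left(-4 - 7\right) \left(- \frac{1}{2} - 11\right) = -20064 + \left(-4 - 7\right) \left(- \frac{1}{2} - 11\right) = -20064 - 11 \left(- \frac{1}{2} - 11\right) = -20064 - - \frac{253}{2} = -20064 + \frac{253}{2} = - \frac{39875}{2}$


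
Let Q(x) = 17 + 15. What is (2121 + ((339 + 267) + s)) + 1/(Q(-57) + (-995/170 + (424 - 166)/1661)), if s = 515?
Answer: 4815726516/1485401 ≈ 3242.0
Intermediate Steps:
Q(x) = 32
(2121 + ((339 + 267) + s)) + 1/(Q(-57) + (-995/170 + (424 - 166)/1661)) = (2121 + ((339 + 267) + 515)) + 1/(32 + (-995/170 + (424 - 166)/1661)) = (2121 + (606 + 515)) + 1/(32 + (-995*1/170 + 258*(1/1661))) = (2121 + 1121) + 1/(32 + (-199/34 + 258/1661)) = 3242 + 1/(32 - 321767/56474) = 3242 + 1/(1485401/56474) = 3242 + 56474/1485401 = 4815726516/1485401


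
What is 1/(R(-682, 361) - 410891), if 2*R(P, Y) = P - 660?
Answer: -1/411562 ≈ -2.4298e-6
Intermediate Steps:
R(P, Y) = -330 + P/2 (R(P, Y) = (P - 660)/2 = (-660 + P)/2 = -330 + P/2)
1/(R(-682, 361) - 410891) = 1/((-330 + (½)*(-682)) - 410891) = 1/((-330 - 341) - 410891) = 1/(-671 - 410891) = 1/(-411562) = -1/411562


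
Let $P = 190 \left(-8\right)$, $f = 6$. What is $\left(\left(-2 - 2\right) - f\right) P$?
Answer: $15200$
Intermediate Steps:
$P = -1520$
$\left(\left(-2 - 2\right) - f\right) P = \left(\left(-2 - 2\right) - 6\right) \left(-1520\right) = \left(-4 - 6\right) \left(-1520\right) = \left(-10\right) \left(-1520\right) = 15200$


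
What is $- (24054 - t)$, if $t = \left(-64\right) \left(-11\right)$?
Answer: $-23350$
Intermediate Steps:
$t = 704$
$- (24054 - t) = - (24054 - 704) = \left(-1\right) 23350 = -23350$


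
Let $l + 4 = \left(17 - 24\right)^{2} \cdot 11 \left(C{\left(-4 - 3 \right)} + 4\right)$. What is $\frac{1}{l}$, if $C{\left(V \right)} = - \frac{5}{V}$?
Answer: $\frac{1}{2537} \approx 0.00039417$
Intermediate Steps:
$l = 2537$ ($l = -4 + \left(17 - 24\right)^{2} \cdot 11 \left(- \frac{5}{-4 - 3} + 4\right) = -4 + \left(-7\right)^{2} \cdot 11 \left(- \frac{5}{-7} + 4\right) = -4 + 49 \cdot 11 \left(\left(-5\right) \left(- \frac{1}{7}\right) + 4\right) = -4 + 49 \cdot 11 \left(\frac{5}{7} + 4\right) = -4 + 49 \cdot 11 \cdot \frac{33}{7} = -4 + 49 \cdot \frac{363}{7} = -4 + 2541 = 2537$)
$\frac{1}{l} = \frac{1}{2537}$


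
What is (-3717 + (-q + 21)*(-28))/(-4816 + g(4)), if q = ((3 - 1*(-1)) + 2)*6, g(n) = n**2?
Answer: 1099/1600 ≈ 0.68688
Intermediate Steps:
q = 36 (q = ((3 + 1) + 2)*6 = (4 + 2)*6 = 6*6 = 36)
(-3717 + (-q + 21)*(-28))/(-4816 + g(4)) = (-3717 + (-1*36 + 21)*(-28))/(-4816 + 4**2) = (-3717 + (-36 + 21)*(-28))/(-4816 + 16) = (-3717 - 15*(-28))/(-4800) = (-3717 + 420)*(-1/4800) = -3297*(-1/4800) = 1099/1600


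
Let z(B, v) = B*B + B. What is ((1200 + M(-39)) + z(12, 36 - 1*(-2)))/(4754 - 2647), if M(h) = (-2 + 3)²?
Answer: 1357/2107 ≈ 0.64404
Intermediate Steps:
z(B, v) = B + B² (z(B, v) = B² + B = B + B²)
M(h) = 1 (M(h) = 1² = 1)
((1200 + M(-39)) + z(12, 36 - 1*(-2)))/(4754 - 2647) = ((1200 + 1) + 12*(1 + 12))/(4754 - 2647) = (1201 + 12*13)/2107 = (1201 + 156)*(1/2107) = 1357*(1/2107) = 1357/2107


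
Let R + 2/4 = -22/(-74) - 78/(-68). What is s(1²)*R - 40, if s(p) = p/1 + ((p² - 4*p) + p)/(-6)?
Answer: -24368/629 ≈ -38.741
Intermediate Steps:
R = 594/629 (R = -½ + (-22/(-74) - 78/(-68)) = -½ + (-22*(-1/74) - 78*(-1/68)) = -½ + (11/37 + 39/34) = -½ + 1817/1258 = 594/629 ≈ 0.94436)
s(p) = -p²/6 + 3*p/2 (s(p) = p*1 + (p² - 3*p)*(-⅙) = p + (p/2 - p²/6) = -p²/6 + 3*p/2)
s(1²)*R - 40 = ((⅙)*1²*(9 - 1*1²))*(594/629) - 40 = ((⅙)*1*(9 - 1*1))*(594/629) - 40 = ((⅙)*1*(9 - 1))*(594/629) - 40 = ((⅙)*1*8)*(594/629) - 40 = (4/3)*(594/629) - 40 = 792/629 - 40 = -24368/629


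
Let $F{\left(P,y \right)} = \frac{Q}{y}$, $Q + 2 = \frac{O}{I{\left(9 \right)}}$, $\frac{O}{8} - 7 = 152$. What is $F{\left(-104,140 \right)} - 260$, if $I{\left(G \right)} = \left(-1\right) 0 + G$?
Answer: $- \frac{54391}{210} \approx -259.0$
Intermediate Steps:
$I{\left(G \right)} = G$ ($I{\left(G \right)} = 0 + G = G$)
$O = 1272$ ($O = 56 + 8 \cdot 152 = 56 + 1216 = 1272$)
$Q = \frac{418}{3}$ ($Q = -2 + \frac{1272}{9} = -2 + 1272 \cdot \frac{1}{9} = -2 + \frac{424}{3} = \frac{418}{3} \approx 139.33$)
$F{\left(P,y \right)} = \frac{418}{3 y}$
$F{\left(-104,140 \right)} - 260 = \frac{418}{3 \cdot 140} - 260 = \frac{418}{3} \cdot \frac{1}{140} - 260 = \frac{209}{210} - 260 = - \frac{54391}{210}$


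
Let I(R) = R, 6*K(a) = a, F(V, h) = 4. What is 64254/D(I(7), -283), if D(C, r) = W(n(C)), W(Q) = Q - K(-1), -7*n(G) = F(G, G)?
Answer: -2698668/17 ≈ -1.5875e+5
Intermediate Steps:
K(a) = a/6
n(G) = -4/7 (n(G) = -⅐*4 = -4/7)
W(Q) = ⅙ + Q (W(Q) = Q - (-1)/6 = Q - 1*(-⅙) = Q + ⅙ = ⅙ + Q)
D(C, r) = -17/42 (D(C, r) = ⅙ - 4/7 = -17/42)
64254/D(I(7), -283) = 64254/(-17/42) = 64254*(-42/17) = -2698668/17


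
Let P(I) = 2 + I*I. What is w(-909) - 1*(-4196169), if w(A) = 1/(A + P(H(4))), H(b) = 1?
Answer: 3801729113/906 ≈ 4.1962e+6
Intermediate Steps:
P(I) = 2 + I²
w(A) = 1/(3 + A) (w(A) = 1/(A + (2 + 1²)) = 1/(A + (2 + 1)) = 1/(A + 3) = 1/(3 + A))
w(-909) - 1*(-4196169) = 1/(3 - 909) - 1*(-4196169) = 1/(-906) + 4196169 = -1/906 + 4196169 = 3801729113/906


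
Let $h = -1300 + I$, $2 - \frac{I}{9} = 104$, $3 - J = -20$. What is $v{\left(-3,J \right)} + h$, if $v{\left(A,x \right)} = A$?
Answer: $-2221$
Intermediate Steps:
$J = 23$ ($J = 3 - -20 = 3 + 20 = 23$)
$I = -918$ ($I = 18 - 936 = -918$)
$h = -2218$ ($h = -1300 - 918 = -2218$)
$v{\left(-3,J \right)} + h = -3 - 2218 = -2221$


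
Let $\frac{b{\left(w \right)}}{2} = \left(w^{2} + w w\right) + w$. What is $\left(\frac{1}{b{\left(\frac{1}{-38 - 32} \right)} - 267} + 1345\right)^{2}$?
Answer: $\frac{193565135969744400}{107000297881} \approx 1.809 \cdot 10^{6}$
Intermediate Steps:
$b{\left(w \right)} = 2 w + 4 w^{2}$ ($b{\left(w \right)} = 2 \left(\left(w^{2} + w w\right) + w\right) = 2 \left(\left(w^{2} + w^{2}\right) + w\right) = 2 \left(2 w^{2} + w\right) = 2 \left(w + 2 w^{2}\right) = 2 w + 4 w^{2}$)
$\left(\frac{1}{b{\left(\frac{1}{-38 - 32} \right)} - 267} + 1345\right)^{2} = \left(\frac{1}{\frac{2 \left(1 + \frac{2}{-38 - 32}\right)}{-38 - 32} - 267} + 1345\right)^{2} = \left(\frac{1}{\frac{2 \left(1 + \frac{2}{-70}\right)}{-70} - 267} + 1345\right)^{2} = \left(\frac{1}{2 \left(- \frac{1}{70}\right) \left(1 + 2 \left(- \frac{1}{70}\right)\right) - 267} + 1345\right)^{2} = \left(\frac{1}{2 \left(- \frac{1}{70}\right) \left(1 - \frac{1}{35}\right) - 267} + 1345\right)^{2} = \left(\frac{1}{2 \left(- \frac{1}{70}\right) \frac{34}{35} - 267} + 1345\right)^{2} = \left(\frac{1}{- \frac{34}{1225} - 267} + 1345\right)^{2} = \left(\frac{1}{- \frac{327109}{1225}} + 1345\right)^{2} = \left(- \frac{1225}{327109} + 1345\right)^{2} = \left(\frac{439960380}{327109}\right)^{2} = \frac{193565135969744400}{107000297881}$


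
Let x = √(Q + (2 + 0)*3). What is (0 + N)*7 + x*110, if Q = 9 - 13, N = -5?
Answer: -35 + 110*√2 ≈ 120.56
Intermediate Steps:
Q = -4
x = √2 (x = √(-4 + (2 + 0)*3) = √(-4 + 2*3) = √(-4 + 6) = √2 ≈ 1.4142)
(0 + N)*7 + x*110 = (0 - 5)*7 + √2*110 = -5*7 + 110*√2 = -35 + 110*√2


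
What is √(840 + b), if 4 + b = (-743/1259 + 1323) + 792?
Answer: √4676638594/1259 ≈ 54.318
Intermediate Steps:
b = 2657006/1259 (b = -4 + ((-743/1259 + 1323) + 792) = -4 + (1664914/1259 + 792) = -4 + 2662042/1259 = 2657006/1259 ≈ 2110.4)
√(840 + b) = √(840 + 2657006/1259) = √(3714566/1259) = √4676638594/1259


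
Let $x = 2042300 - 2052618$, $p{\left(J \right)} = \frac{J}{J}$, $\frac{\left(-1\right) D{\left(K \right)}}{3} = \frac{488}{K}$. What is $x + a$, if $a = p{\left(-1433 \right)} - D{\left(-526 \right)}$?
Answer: $- \frac{2714103}{263} \approx -10320.0$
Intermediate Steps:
$D{\left(K \right)} = - \frac{1464}{K}$ ($D{\left(K \right)} = - 3 \frac{488}{K} = - \frac{1464}{K}$)
$p{\left(J \right)} = 1$
$a = - \frac{469}{263}$ ($a = 1 - - \frac{1464}{-526} = 1 - \left(-1464\right) \left(- \frac{1}{526}\right) = 1 - \frac{732}{263} = - \frac{469}{263} \approx -1.7833$)
$x = -10318$ ($x = 2042300 - 2052618 = -10318$)
$x + a = -10318 - \frac{469}{263} = - \frac{2714103}{263}$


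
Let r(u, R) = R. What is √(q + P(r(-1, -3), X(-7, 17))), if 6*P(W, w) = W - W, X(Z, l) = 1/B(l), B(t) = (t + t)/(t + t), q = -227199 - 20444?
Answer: I*√247643 ≈ 497.64*I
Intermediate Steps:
q = -247643
B(t) = 1 (B(t) = (2*t)/((2*t)) = (2*t)*(1/(2*t)) = 1)
X(Z, l) = 1 (X(Z, l) = 1/1 = 1)
P(W, w) = 0 (P(W, w) = (W - W)/6 = (⅙)*0 = 0)
√(q + P(r(-1, -3), X(-7, 17))) = √(-247643 + 0) = √(-247643) = I*√247643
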